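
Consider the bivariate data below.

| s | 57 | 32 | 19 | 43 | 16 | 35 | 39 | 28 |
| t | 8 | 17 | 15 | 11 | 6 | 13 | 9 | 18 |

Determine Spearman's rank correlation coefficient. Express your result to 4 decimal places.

-0.2381

Rank s: 8, 4, 2, 7, 1, 5, 6, 3
Rank t: 2, 7, 6, 4, 1, 5, 3, 8
d = rank(s) − rank(t): 6, -3, -4, 3, 0, 0, 3, -5; Σd² = 104
ρ = 1 − 6Σd² / [n(n²−1)] = 1 − 6×104 / (8×63) = 1 − 624/504 ≈ -0.2381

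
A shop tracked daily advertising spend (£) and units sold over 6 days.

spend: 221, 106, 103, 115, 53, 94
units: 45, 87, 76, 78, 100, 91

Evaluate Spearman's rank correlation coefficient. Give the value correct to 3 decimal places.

-0.829

Rank spend: 6, 4, 3, 5, 1, 2
Rank units: 1, 4, 2, 3, 6, 5
d = rank(spend) − rank(units): 5, 0, 1, 2, -5, -3; Σd² = 64
ρ = 1 − 6Σd² / [n(n²−1)] = 1 − 6×64 / (6×35) = 1 − 384/210 ≈ -0.829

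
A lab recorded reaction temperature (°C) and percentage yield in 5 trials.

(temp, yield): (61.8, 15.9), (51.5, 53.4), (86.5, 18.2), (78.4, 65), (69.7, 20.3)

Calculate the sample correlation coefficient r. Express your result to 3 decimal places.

-0.164

n = 5, Σx = 347.9, Σy = 172.8, Σx² = 24958.39, Σy² = 8072.7, Σxy = 11817.93
nΣxy − ΣxΣy = 59089.65 − 60117.12 = -1027.47
nΣx² − (Σx)² = 124791.95 − 121034.41 = 3757.54; nΣy² − (Σy)² = 40363.5 − 29859.84 = 10503.66
r = -1027.47 / √(3757.54 × 10503.66) = -1027.47 / 6282.3501 ≈ -0.164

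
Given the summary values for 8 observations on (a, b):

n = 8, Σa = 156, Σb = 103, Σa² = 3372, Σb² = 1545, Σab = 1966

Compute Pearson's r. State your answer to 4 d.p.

-0.1581

r = (nΣab − ΣaΣb) / √[(nΣa² − (Σa)²)(nΣb² − (Σb)²)]
Numerator: 8×1966 − 156×103 = -340
Denominator: √[(26976 − 24336)(12360 − 10609)] = √[2640 × 1751] = 2150.0326
r = -340 / 2150.0326 ≈ -0.1581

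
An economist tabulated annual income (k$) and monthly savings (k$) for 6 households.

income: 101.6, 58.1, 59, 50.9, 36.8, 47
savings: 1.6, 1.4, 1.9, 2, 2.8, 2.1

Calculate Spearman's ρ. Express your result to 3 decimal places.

-0.829

Rank income: 6, 4, 5, 3, 1, 2
Rank savings: 2, 1, 3, 4, 6, 5
d = rank(income) − rank(savings): 4, 3, 2, -1, -5, -3; Σd² = 64
ρ = 1 − 6Σd² / [n(n²−1)] = 1 − 6×64 / (6×35) = 1 − 384/210 ≈ -0.829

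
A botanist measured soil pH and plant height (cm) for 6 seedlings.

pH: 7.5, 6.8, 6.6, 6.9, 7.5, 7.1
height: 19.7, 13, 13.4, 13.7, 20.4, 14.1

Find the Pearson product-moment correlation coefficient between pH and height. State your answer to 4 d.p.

0.9276

n = 6, Σx = 42.4, Σy = 94.3, Σx² = 300.32, Σy² = 1539.31, Σxy = 672.23
nΣxy − ΣxΣy = 4033.38 − 3998.32 = 35.06
nΣx² − (Σx)² = 1801.92 − 1797.76 = 4.16; nΣy² − (Σy)² = 9235.86 − 8892.49 = 343.37
r = 35.06 / √(4.16 × 343.37) = 35.06 / 37.7944 ≈ 0.9276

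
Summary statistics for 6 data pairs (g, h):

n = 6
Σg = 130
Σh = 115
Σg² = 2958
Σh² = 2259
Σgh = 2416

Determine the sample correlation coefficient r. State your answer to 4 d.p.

-0.8595

r = (nΣgh − ΣgΣh) / √[(nΣg² − (Σg)²)(nΣh² − (Σh)²)]
Numerator: 6×2416 − 130×115 = -454
Denominator: √[(17748 − 16900)(13554 − 13225)] = √[848 × 329] = 528.1969
r = -454 / 528.1969 ≈ -0.8595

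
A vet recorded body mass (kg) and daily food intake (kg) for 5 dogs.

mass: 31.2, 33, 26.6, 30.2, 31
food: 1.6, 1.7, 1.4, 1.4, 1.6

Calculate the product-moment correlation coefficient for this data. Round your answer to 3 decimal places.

n = 5, Σx = 152, Σy = 7.7, Σx² = 4643.04, Σy² = 11.93, Σxy = 235.14
nΣxy − ΣxΣy = 1175.7 − 1170.4 = 5.3
nΣx² − (Σx)² = 23215.2 − 23104 = 111.2; nΣy² − (Σy)² = 59.65 − 59.29 = 0.36
r = 5.3 / √(111.2 × 0.36) = 5.3 / 6.3271 ≈ 0.838

0.838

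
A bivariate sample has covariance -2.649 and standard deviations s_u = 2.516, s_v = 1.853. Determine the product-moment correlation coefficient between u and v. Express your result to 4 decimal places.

-0.5682

r = Cov(u,v) / (s_u · s_v) = -2.649 / (2.516 × 1.853)
  = -2.649 / 4.6621 ≈ -0.5682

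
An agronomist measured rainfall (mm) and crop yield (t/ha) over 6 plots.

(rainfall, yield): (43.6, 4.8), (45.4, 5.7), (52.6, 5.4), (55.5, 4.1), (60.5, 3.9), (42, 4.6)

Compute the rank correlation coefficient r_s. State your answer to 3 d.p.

-0.486

Rank rainfall: 2, 3, 4, 5, 6, 1
Rank yield: 4, 6, 5, 2, 1, 3
d = rank(rainfall) − rank(yield): -2, -3, -1, 3, 5, -2; Σd² = 52
ρ = 1 − 6Σd² / [n(n²−1)] = 1 − 6×52 / (6×35) = 1 − 312/210 ≈ -0.486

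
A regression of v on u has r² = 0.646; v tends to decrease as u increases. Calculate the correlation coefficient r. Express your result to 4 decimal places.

|r| = √0.646 = 0.8037
The association is negative, so r = −0.8037.

-0.8037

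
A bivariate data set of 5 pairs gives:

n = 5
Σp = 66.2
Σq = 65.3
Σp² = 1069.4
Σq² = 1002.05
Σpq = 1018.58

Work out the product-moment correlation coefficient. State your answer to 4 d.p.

0.9077

r = (nΣpq − ΣpΣq) / √[(nΣp² − (Σp)²)(nΣq² − (Σq)²)]
Numerator: 5×1018.58 − 66.2×65.3 = 770.04
Denominator: √[(5347 − 4382.44)(5010.25 − 4264.09)] = √[964.56 × 746.16] = 848.3608
r = 770.04 / 848.3608 ≈ 0.9077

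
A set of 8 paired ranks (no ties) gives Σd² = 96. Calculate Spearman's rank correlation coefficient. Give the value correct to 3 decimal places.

ρ = 1 − 6Σd² / [n(n²−1)] = 1 − 6×96 / (8×63)
  = 1 − 576/504 = 1 − 1.1429 ≈ -0.143

-0.143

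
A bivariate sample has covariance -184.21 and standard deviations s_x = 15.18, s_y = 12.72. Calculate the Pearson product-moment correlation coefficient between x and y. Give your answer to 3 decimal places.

r = Cov(x,y) / (s_x · s_y) = -184.21 / (15.18 × 12.72)
  = -184.21 / 193.0896 ≈ -0.954

-0.954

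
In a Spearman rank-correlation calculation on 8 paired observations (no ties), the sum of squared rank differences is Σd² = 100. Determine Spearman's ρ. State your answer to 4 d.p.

-0.1905

ρ = 1 − 6Σd² / [n(n²−1)] = 1 − 6×100 / (8×63)
  = 1 − 600/504 = 1 − 1.19048 ≈ -0.1905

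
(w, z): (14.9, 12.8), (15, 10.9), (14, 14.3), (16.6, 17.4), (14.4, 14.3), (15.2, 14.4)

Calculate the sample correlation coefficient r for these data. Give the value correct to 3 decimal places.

0.541

n = 6, Σw = 90.1, Σz = 84.1, Σw² = 1356.97, Σz² = 1201.75, Σwz = 1268.06
nΣwz − ΣwΣz = 7608.36 − 7577.41 = 30.95
nΣw² − (Σw)² = 8141.82 − 8118.01 = 23.81; nΣz² − (Σz)² = 7210.5 − 7072.81 = 137.69
r = 30.95 / √(23.81 × 137.69) = 30.95 / 57.2573 ≈ 0.541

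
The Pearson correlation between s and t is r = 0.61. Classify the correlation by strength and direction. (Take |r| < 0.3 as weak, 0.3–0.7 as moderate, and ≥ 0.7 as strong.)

moderate positive

r = 0.61 > 0 so the relationship is positive.
|r| = 0.61, which falls in the moderate range.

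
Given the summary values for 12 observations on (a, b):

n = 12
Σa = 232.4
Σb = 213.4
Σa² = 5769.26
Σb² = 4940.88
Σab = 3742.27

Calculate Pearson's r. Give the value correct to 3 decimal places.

r = (nΣab − ΣaΣb) / √[(nΣa² − (Σa)²)(nΣb² − (Σb)²)]
Numerator: 12×3742.27 − 232.4×213.4 = -4686.92
Denominator: √[(69231.12 − 54009.76)(59290.56 − 45539.56)] = √[15221.36 × 13751] = 14467.5126
r = -4686.92 / 14467.5126 ≈ -0.324

-0.324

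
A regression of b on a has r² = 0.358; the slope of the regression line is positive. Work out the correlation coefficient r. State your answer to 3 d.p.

0.598

|r| = √0.358 = 0.598
The association is positive, so r = 0.598.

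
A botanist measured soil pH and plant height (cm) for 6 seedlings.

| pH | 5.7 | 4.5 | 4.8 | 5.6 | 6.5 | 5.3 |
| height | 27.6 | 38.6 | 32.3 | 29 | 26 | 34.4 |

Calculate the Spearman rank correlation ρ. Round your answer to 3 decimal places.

-0.943

Rank pH: 5, 1, 2, 4, 6, 3
Rank height: 2, 6, 4, 3, 1, 5
d = rank(pH) − rank(height): 3, -5, -2, 1, 5, -2; Σd² = 68
ρ = 1 − 6Σd² / [n(n²−1)] = 1 − 6×68 / (6×35) = 1 − 408/210 ≈ -0.943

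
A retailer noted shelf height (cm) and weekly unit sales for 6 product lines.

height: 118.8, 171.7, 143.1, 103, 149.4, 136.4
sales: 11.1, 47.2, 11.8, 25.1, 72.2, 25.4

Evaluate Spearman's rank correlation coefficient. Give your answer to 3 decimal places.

0.657

Rank height: 2, 6, 4, 1, 5, 3
Rank sales: 1, 5, 2, 3, 6, 4
d = rank(height) − rank(sales): 1, 1, 2, -2, -1, -1; Σd² = 12
ρ = 1 − 6Σd² / [n(n²−1)] = 1 − 6×12 / (6×35) = 1 − 72/210 ≈ 0.657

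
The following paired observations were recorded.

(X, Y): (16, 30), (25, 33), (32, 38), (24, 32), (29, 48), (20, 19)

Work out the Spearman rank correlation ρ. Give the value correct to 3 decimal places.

0.886

Rank X: 1, 4, 6, 3, 5, 2
Rank Y: 2, 4, 5, 3, 6, 1
d = rank(X) − rank(Y): -1, 0, 1, 0, -1, 1; Σd² = 4
ρ = 1 − 6Σd² / [n(n²−1)] = 1 − 6×4 / (6×35) = 1 − 24/210 ≈ 0.886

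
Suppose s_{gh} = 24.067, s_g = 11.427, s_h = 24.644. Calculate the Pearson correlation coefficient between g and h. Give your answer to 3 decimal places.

r = Cov(g,h) / (s_g · s_h) = 24.067 / (11.427 × 24.644)
  = 24.067 / 281.6070 ≈ 0.085

0.085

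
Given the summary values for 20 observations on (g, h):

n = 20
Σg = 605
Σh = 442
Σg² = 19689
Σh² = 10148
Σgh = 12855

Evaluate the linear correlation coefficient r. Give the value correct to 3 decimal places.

-0.710

r = (nΣgh − ΣgΣh) / √[(nΣg² − (Σg)²)(nΣh² − (Σh)²)]
Numerator: 20×12855 − 605×442 = -10310
Denominator: √[(393780 − 366025)(202960 − 195364)] = √[27755 × 7596] = 14519.8822
r = -10310 / 14519.8822 ≈ -0.710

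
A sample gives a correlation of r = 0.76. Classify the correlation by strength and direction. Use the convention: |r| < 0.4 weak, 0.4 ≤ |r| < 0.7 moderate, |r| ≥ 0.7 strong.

r = 0.76 > 0 so the relationship is positive.
|r| = 0.76, which falls in the strong range.

strong positive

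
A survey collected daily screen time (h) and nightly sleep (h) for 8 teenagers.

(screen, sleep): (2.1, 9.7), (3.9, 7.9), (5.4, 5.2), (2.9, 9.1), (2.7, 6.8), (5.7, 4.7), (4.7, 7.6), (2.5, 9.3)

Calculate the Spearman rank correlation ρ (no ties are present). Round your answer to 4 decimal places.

-0.8571

Rank screen: 1, 5, 7, 4, 3, 8, 6, 2
Rank sleep: 8, 5, 2, 6, 3, 1, 4, 7
d = rank(screen) − rank(sleep): -7, 0, 5, -2, 0, 7, 2, -5; Σd² = 156
ρ = 1 − 6Σd² / [n(n²−1)] = 1 − 6×156 / (8×63) = 1 − 936/504 ≈ -0.8571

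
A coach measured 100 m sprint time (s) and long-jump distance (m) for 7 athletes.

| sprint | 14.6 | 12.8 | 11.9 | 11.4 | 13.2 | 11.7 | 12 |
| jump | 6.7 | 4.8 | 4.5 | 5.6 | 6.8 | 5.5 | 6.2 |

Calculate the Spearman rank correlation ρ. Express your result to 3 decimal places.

Rank sprint: 7, 5, 3, 1, 6, 2, 4
Rank jump: 6, 2, 1, 4, 7, 3, 5
d = rank(sprint) − rank(jump): 1, 3, 2, -3, -1, -1, -1; Σd² = 26
ρ = 1 − 6Σd² / [n(n²−1)] = 1 − 6×26 / (7×48) = 1 − 156/336 ≈ 0.536

0.536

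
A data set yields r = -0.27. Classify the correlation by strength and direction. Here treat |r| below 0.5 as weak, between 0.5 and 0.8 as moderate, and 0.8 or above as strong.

r = -0.27 < 0 so the relationship is negative.
|r| = 0.27, which falls in the weak range.

weak negative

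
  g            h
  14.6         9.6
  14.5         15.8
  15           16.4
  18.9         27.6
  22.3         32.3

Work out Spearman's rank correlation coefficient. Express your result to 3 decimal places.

0.900

Rank g: 2, 1, 3, 4, 5
Rank h: 1, 2, 3, 4, 5
d = rank(g) − rank(h): 1, -1, 0, 0, 0; Σd² = 2
ρ = 1 − 6Σd² / [n(n²−1)] = 1 − 6×2 / (5×24) = 1 − 12/120 ≈ 0.900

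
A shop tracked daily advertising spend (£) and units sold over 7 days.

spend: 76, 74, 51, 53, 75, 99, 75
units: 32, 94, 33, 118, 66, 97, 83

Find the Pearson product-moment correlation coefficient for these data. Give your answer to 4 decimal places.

0.1640

n = 7, Σx = 503, Σy = 523, Σx² = 37713, Σy² = 45527, Σxy = 38103
nΣxy − ΣxΣy = 266721 − 263069 = 3652
nΣx² − (Σx)² = 263991 − 253009 = 10982; nΣy² − (Σy)² = 318689 − 273529 = 45160
r = 3652 / √(10982 × 45160) = 3652 / 22269.8702 ≈ 0.1640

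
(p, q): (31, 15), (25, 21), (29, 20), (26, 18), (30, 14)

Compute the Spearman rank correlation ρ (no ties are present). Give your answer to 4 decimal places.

-0.8000

Rank p: 5, 1, 3, 2, 4
Rank q: 2, 5, 4, 3, 1
d = rank(p) − rank(q): 3, -4, -1, -1, 3; Σd² = 36
ρ = 1 − 6Σd² / [n(n²−1)] = 1 − 6×36 / (5×24) = 1 − 216/120 ≈ -0.8000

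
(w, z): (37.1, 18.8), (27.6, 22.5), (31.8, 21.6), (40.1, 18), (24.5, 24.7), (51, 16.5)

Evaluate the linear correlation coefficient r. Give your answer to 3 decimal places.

-0.959

n = 6, Σw = 212.1, Σz = 122.1, Σw² = 7958.67, Σz² = 2532.59, Σwz = 4173.81
nΣwz − ΣwΣz = 25042.86 − 25897.41 = -854.55
nΣw² − (Σw)² = 47752.02 − 44986.41 = 2765.61; nΣz² − (Σz)² = 15195.54 − 14908.41 = 287.13
r = -854.55 / √(2765.61 × 287.13) = -854.55 / 891.1171 ≈ -0.959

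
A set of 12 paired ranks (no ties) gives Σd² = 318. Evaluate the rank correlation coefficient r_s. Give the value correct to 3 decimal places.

ρ = 1 − 6Σd² / [n(n²−1)] = 1 − 6×318 / (12×143)
  = 1 − 1908/1716 = 1 − 1.1119 ≈ -0.112

-0.112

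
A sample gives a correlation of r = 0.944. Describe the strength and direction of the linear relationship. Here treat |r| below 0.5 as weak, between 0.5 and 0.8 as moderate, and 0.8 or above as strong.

strong positive

r = 0.944 > 0 so the relationship is positive.
|r| = 0.944, which falls in the strong range.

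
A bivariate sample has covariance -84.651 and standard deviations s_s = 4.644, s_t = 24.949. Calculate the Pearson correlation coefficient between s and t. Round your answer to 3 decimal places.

r = Cov(s,t) / (s_s · s_t) = -84.651 / (4.644 × 24.949)
  = -84.651 / 115.8632 ≈ -0.731

-0.731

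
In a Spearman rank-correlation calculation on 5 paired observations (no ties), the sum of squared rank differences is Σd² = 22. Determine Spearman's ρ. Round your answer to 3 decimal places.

-0.100

ρ = 1 − 6Σd² / [n(n²−1)] = 1 − 6×22 / (5×24)
  = 1 − 132/120 = 1 − 1.1000 ≈ -0.100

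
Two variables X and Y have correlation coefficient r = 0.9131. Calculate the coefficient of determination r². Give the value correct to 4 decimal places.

r² = (0.9131)² = 0.8338

0.8338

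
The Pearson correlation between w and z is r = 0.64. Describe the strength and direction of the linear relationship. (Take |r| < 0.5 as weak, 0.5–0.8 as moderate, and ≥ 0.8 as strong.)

r = 0.64 > 0 so the relationship is positive.
|r| = 0.64, which falls in the moderate range.

moderate positive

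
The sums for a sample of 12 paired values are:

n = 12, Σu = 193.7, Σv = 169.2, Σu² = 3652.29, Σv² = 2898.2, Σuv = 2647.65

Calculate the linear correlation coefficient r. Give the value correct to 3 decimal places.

-0.161

r = (nΣuv − ΣuΣv) / √[(nΣu² − (Σu)²)(nΣv² − (Σv)²)]
Numerator: 12×2647.65 − 193.7×169.2 = -1002.24
Denominator: √[(43827.48 − 37519.69)(34778.4 − 28628.64)] = √[6307.79 × 6149.76] = 6228.2738
r = -1002.24 / 6228.2738 ≈ -0.161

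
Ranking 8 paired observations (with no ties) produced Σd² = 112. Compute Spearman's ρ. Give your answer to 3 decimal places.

-0.333

ρ = 1 − 6Σd² / [n(n²−1)] = 1 − 6×112 / (8×63)
  = 1 − 672/504 = 1 − 1.3333 ≈ -0.333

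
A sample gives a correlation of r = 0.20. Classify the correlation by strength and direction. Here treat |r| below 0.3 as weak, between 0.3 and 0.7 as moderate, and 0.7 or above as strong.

weak positive

r = 0.20 > 0 so the relationship is positive.
|r| = 0.20, which falls in the weak range.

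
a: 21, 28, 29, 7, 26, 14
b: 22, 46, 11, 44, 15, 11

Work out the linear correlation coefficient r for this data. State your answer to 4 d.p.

n = 6, Σa = 125, Σb = 149, Σa² = 2987, Σb² = 5003, Σab = 2921
nΣab − ΣaΣb = 17526 − 18625 = -1099
nΣa² − (Σa)² = 17922 − 15625 = 2297; nΣb² − (Σb)² = 30018 − 22201 = 7817
r = -1099 / √(2297 × 7817) = -1099 / 4237.4106 ≈ -0.2594

-0.2594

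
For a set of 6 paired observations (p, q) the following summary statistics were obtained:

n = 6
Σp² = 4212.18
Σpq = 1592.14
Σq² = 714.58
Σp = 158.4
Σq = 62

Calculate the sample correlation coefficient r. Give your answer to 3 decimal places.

r = (nΣpq − ΣpΣq) / √[(nΣp² − (Σp)²)(nΣq² − (Σq)²)]
Numerator: 6×1592.14 − 158.4×62 = -267.96
Denominator: √[(25273.08 − 25090.56)(4287.48 − 3844)] = √[182.52 × 443.48] = 284.5065
r = -267.96 / 284.5065 ≈ -0.942

-0.942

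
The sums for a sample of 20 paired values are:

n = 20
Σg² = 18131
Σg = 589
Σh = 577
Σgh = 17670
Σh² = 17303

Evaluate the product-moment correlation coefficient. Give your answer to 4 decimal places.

r = (nΣgh − ΣgΣh) / √[(nΣg² − (Σg)²)(nΣh² − (Σh)²)]
Numerator: 20×17670 − 589×577 = 13547
Denominator: √[(362620 − 346921)(346060 − 332929)] = √[15699 × 13131] = 14357.7007
r = 13547 / 14357.7007 ≈ 0.9435

0.9435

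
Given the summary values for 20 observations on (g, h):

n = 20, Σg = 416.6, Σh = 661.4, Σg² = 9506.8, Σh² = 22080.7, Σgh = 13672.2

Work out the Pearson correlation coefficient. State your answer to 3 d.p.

-0.252

r = (nΣgh − ΣgΣh) / √[(nΣg² − (Σg)²)(nΣh² − (Σh)²)]
Numerator: 20×13672.2 − 416.6×661.4 = -2095.24
Denominator: √[(190136 − 173555.56)(441614 − 437449.96)] = √[16580.44 × 4164.04] = 8309.1284
r = -2095.24 / 8309.1284 ≈ -0.252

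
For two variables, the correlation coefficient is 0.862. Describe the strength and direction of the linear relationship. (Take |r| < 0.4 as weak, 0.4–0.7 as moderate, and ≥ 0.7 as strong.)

strong positive

r = 0.862 > 0 so the relationship is positive.
|r| = 0.862, which falls in the strong range.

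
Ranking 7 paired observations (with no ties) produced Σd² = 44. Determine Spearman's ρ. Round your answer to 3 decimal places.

ρ = 1 − 6Σd² / [n(n²−1)] = 1 − 6×44 / (7×48)
  = 1 − 264/336 = 1 − 0.7857 ≈ 0.214

0.214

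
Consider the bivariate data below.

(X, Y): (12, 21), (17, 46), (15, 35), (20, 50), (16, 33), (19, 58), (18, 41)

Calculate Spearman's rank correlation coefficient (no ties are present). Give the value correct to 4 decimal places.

0.8929

Rank X: 1, 4, 2, 7, 3, 6, 5
Rank Y: 1, 5, 3, 6, 2, 7, 4
d = rank(X) − rank(Y): 0, -1, -1, 1, 1, -1, 1; Σd² = 6
ρ = 1 − 6Σd² / [n(n²−1)] = 1 − 6×6 / (7×48) = 1 − 36/336 ≈ 0.8929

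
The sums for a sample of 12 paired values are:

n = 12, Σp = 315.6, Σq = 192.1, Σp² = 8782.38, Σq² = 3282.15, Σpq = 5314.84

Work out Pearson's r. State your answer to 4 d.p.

r = (nΣpq − ΣpΣq) / √[(nΣp² − (Σp)²)(nΣq² − (Σq)²)]
Numerator: 12×5314.84 − 315.6×192.1 = 3151.32
Denominator: √[(105388.56 − 99603.36)(39385.8 − 36902.41)] = √[5785.2 × 2483.39] = 3790.3704
r = 3151.32 / 3790.3704 ≈ 0.8314

0.8314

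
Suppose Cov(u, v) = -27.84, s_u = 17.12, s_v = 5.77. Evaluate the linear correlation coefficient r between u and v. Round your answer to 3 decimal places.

r = Cov(u,v) / (s_u · s_v) = -27.84 / (17.12 × 5.77)
  = -27.84 / 98.7824 ≈ -0.282

-0.282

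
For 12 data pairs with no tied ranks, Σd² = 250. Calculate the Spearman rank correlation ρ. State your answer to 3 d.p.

ρ = 1 − 6Σd² / [n(n²−1)] = 1 − 6×250 / (12×143)
  = 1 − 1500/1716 = 1 − 0.8741 ≈ 0.126

0.126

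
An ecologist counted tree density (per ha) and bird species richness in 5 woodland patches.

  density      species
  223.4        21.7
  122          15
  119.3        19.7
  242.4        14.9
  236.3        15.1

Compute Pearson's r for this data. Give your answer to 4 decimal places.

-0.1175

n = 5, Σx = 943.4, Σy = 86.4, Σx² = 193619.5, Σy² = 1534, Σxy = 16207.88
nΣxy − ΣxΣy = 81039.4 − 81509.76 = -470.36
nΣx² − (Σx)² = 968097.5 − 890003.56 = 78093.94; nΣy² − (Σy)² = 7670 − 7464.96 = 205.04
r = -470.36 / √(78093.94 × 205.04) = -470.36 / 4001.5474 ≈ -0.1175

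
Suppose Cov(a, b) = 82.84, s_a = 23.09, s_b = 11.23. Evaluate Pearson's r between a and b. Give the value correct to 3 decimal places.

0.319

r = Cov(a,b) / (s_a · s_b) = 82.84 / (23.09 × 11.23)
  = 82.84 / 259.3007 ≈ 0.319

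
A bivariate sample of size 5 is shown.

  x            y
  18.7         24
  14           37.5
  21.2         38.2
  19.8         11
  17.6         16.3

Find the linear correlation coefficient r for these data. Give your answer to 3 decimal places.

-0.229

n = 5, Σx = 91.3, Σy = 127, Σx² = 1696.93, Σy² = 3828.18, Σxy = 2288.32
nΣxy − ΣxΣy = 11441.6 − 11595.1 = -153.5
nΣx² − (Σx)² = 8484.65 − 8335.69 = 148.96; nΣy² − (Σy)² = 19140.9 − 16129 = 3011.9
r = -153.5 / √(148.96 × 3011.9) = -153.5 / 669.8154 ≈ -0.229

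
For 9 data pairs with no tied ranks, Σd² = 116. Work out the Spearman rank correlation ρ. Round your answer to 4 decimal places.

0.0333

ρ = 1 − 6Σd² / [n(n²−1)] = 1 − 6×116 / (9×80)
  = 1 − 696/720 = 1 − 0.96667 ≈ 0.0333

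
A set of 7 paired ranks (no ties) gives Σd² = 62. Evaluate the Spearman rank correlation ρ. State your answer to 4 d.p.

-0.1071

ρ = 1 − 6Σd² / [n(n²−1)] = 1 − 6×62 / (7×48)
  = 1 − 372/336 = 1 − 1.10714 ≈ -0.1071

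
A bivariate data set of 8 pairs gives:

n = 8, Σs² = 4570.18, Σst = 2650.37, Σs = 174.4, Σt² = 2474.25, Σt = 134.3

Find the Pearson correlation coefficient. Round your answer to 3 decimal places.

r = (nΣst − ΣsΣt) / √[(nΣs² − (Σs)²)(nΣt² − (Σt)²)]
Numerator: 8×2650.37 − 174.4×134.3 = -2218.96
Denominator: √[(36561.44 − 30415.36)(19794 − 18036.49)] = √[6146.08 × 1757.51] = 3286.6087
r = -2218.96 / 3286.6087 ≈ -0.675

-0.675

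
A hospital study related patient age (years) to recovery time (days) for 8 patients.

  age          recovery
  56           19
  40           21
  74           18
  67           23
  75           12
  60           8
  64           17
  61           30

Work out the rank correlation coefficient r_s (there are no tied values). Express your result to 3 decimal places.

Rank age: 2, 1, 7, 6, 8, 3, 5, 4
Rank recovery: 5, 6, 4, 7, 2, 1, 3, 8
d = rank(age) − rank(recovery): -3, -5, 3, -1, 6, 2, 2, -4; Σd² = 104
ρ = 1 − 6Σd² / [n(n²−1)] = 1 − 6×104 / (8×63) = 1 − 624/504 ≈ -0.238

-0.238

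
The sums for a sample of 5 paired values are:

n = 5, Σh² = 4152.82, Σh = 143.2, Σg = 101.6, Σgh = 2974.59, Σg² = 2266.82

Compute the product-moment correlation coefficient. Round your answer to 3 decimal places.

0.634

r = (nΣgh − ΣgΣh) / √[(nΣg² − (Σg)²)(nΣh² − (Σh)²)]
Numerator: 5×2974.59 − 101.6×143.2 = 323.83
Denominator: √[(11334.1 − 10322.56)(20764.1 − 20506.24)] = √[1011.54 × 257.86] = 510.7208
r = 323.83 / 510.7208 ≈ 0.634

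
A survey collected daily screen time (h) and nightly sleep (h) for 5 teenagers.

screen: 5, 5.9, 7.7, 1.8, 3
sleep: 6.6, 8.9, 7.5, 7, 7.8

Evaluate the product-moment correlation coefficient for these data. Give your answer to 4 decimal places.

0.2868

n = 5, Σx = 23.4, Σy = 37.8, Σx² = 131.34, Σy² = 288.86, Σxy = 179.26
nΣxy − ΣxΣy = 896.3 − 884.52 = 11.78
nΣx² − (Σx)² = 656.7 − 547.56 = 109.14; nΣy² − (Σy)² = 1444.3 − 1428.84 = 15.46
r = 11.78 / √(109.14 × 15.46) = 11.78 / 41.0768 ≈ 0.2868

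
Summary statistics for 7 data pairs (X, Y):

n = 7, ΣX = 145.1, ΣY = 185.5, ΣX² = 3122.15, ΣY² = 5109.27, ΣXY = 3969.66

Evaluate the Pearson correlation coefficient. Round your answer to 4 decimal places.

0.8367

r = (nΣXY − ΣXΣY) / √[(nΣX² − (ΣX)²)(nΣY² − (ΣY)²)]
Numerator: 7×3969.66 − 145.1×185.5 = 871.57
Denominator: √[(21855.05 − 21054.01)(35764.89 − 34410.25)] = √[801.04 × 1354.64] = 1041.6913
r = 871.57 / 1041.6913 ≈ 0.8367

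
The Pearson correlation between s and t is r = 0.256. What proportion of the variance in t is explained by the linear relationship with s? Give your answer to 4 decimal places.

r² = (0.256)² = 0.0655

0.0655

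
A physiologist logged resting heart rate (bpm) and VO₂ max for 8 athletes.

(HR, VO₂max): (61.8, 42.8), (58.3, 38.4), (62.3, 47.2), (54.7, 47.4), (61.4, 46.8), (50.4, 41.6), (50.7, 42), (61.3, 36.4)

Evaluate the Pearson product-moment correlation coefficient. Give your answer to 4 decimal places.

0.0687

n = 8, Σx = 460.9, Σy = 342.6, Σx² = 26729.81, Σy² = 14790.76, Σxy = 19747.98
nΣxy − ΣxΣy = 157983.84 − 157904.34 = 79.5
nΣx² − (Σx)² = 213838.48 − 212428.81 = 1409.67; nΣy² − (Σy)² = 118326.08 − 117374.76 = 951.32
r = 79.5 / √(1409.67 × 951.32) = 79.5 / 1158.0360 ≈ 0.0687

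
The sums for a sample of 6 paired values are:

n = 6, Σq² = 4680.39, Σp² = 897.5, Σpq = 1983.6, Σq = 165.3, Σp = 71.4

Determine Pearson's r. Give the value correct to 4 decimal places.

0.2126

r = (nΣpq − ΣpΣq) / √[(nΣp² − (Σp)²)(nΣq² − (Σq)²)]
Numerator: 6×1983.6 − 71.4×165.3 = 99.18
Denominator: √[(5385 − 5097.96)(28082.34 − 27324.09)] = √[287.04 × 758.25] = 466.5277
r = 99.18 / 466.5277 ≈ 0.2126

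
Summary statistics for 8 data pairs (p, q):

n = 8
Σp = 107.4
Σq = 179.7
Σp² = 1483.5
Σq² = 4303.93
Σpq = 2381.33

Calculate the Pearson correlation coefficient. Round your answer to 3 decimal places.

r = (nΣpq − ΣpΣq) / √[(nΣp² − (Σp)²)(nΣq² − (Σq)²)]
Numerator: 8×2381.33 − 107.4×179.7 = -249.14
Denominator: √[(11868 − 11534.76)(34431.44 − 32292.09)] = √[333.24 × 2139.35] = 844.3441
r = -249.14 / 844.3441 ≈ -0.295

-0.295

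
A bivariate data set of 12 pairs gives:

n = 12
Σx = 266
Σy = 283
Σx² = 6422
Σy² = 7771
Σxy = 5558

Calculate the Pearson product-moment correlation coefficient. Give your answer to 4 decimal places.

-0.9418

r = (nΣxy − ΣxΣy) / √[(nΣx² − (Σx)²)(nΣy² − (Σy)²)]
Numerator: 12×5558 − 266×283 = -8582
Denominator: √[(77064 − 70756)(93252 − 80089)] = √[6308 × 13163] = 9112.2008
r = -8582 / 9112.2008 ≈ -0.9418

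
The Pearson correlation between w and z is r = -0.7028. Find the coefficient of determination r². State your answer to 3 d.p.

r² = (-0.7028)² = 0.494

0.494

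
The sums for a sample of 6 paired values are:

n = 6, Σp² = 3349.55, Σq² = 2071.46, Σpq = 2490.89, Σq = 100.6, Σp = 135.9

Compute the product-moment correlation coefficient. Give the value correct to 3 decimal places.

r = (nΣpq − ΣpΣq) / √[(nΣp² − (Σp)²)(nΣq² − (Σq)²)]
Numerator: 6×2490.89 − 135.9×100.6 = 1273.8
Denominator: √[(20097.3 − 18468.81)(12428.76 − 10120.36)] = √[1628.49 × 2308.4] = 1938.8673
r = 1273.8 / 1938.8673 ≈ 0.657

0.657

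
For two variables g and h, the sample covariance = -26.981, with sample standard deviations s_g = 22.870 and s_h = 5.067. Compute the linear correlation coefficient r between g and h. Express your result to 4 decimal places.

-0.2328

r = Cov(g,h) / (s_g · s_h) = -26.981 / (22.870 × 5.067)
  = -26.981 / 115.8823 ≈ -0.2328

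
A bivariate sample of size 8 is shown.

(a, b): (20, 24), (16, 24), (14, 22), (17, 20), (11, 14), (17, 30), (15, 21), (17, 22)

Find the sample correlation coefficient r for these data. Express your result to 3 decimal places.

0.664

n = 8, Σa = 127, Σb = 177, Σa² = 2065, Σb² = 4057, Σab = 2865
nΣab − ΣaΣb = 22920 − 22479 = 441
nΣa² − (Σa)² = 16520 − 16129 = 391; nΣb² − (Σb)² = 32456 − 31329 = 1127
r = 441 / √(391 × 1127) = 441 / 663.8200 ≈ 0.664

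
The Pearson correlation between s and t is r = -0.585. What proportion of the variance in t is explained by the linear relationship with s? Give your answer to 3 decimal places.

r² = (-0.585)² = 0.342

0.342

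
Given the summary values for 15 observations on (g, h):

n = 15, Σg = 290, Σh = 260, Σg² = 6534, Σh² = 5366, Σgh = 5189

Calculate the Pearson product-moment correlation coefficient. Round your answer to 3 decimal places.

0.182

r = (nΣgh − ΣgΣh) / √[(nΣg² − (Σg)²)(nΣh² − (Σh)²)]
Numerator: 15×5189 − 290×260 = 2435
Denominator: √[(98010 − 84100)(80490 − 67600)] = √[13910 × 12890] = 13390.2913
r = 2435 / 13390.2913 ≈ 0.182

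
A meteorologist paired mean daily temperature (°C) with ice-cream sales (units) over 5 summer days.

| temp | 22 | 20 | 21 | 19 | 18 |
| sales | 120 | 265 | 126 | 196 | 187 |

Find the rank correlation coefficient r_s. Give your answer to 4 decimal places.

Rank temp: 5, 3, 4, 2, 1
Rank sales: 1, 5, 2, 4, 3
d = rank(temp) − rank(sales): 4, -2, 2, -2, -2; Σd² = 32
ρ = 1 − 6Σd² / [n(n²−1)] = 1 − 6×32 / (5×24) = 1 − 192/120 ≈ -0.6000

-0.6000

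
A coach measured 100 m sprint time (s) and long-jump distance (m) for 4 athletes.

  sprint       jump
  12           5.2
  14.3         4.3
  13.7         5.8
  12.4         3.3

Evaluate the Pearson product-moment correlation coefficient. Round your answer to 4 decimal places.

n = 4, Σx = 52.4, Σy = 18.6, Σx² = 689.94, Σy² = 90.06, Σxy = 244.27
nΣxy − ΣxΣy = 977.08 − 974.64 = 2.44
nΣx² − (Σx)² = 2759.76 − 2745.76 = 14; nΣy² − (Σy)² = 360.24 − 345.96 = 14.28
r = 2.44 / √(14 × 14.28) = 2.44 / 14.1393 ≈ 0.1726

0.1726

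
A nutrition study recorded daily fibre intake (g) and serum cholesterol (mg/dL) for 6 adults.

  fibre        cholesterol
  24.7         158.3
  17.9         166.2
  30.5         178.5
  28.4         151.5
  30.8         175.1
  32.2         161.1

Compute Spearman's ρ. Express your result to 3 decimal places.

Rank fibre: 2, 1, 4, 3, 5, 6
Rank cholesterol: 2, 4, 6, 1, 5, 3
d = rank(fibre) − rank(cholesterol): 0, -3, -2, 2, 0, 3; Σd² = 26
ρ = 1 − 6Σd² / [n(n²−1)] = 1 − 6×26 / (6×35) = 1 − 156/210 ≈ 0.257

0.257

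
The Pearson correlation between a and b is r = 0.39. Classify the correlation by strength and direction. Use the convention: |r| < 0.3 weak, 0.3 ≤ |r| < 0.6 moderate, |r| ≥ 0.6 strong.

r = 0.39 > 0 so the relationship is positive.
|r| = 0.39, which falls in the moderate range.

moderate positive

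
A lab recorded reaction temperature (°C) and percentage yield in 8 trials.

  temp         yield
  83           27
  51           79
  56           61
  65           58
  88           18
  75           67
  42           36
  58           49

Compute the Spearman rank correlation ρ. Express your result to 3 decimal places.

-0.476

Rank temp: 7, 2, 3, 5, 8, 6, 1, 4
Rank yield: 2, 8, 6, 5, 1, 7, 3, 4
d = rank(temp) − rank(yield): 5, -6, -3, 0, 7, -1, -2, 0; Σd² = 124
ρ = 1 − 6Σd² / [n(n²−1)] = 1 − 6×124 / (8×63) = 1 − 744/504 ≈ -0.476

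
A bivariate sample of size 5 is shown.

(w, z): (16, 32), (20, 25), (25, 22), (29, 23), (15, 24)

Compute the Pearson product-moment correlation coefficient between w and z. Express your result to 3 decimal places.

-0.604

n = 5, Σw = 105, Σz = 126, Σw² = 2347, Σz² = 3238, Σwz = 2589
nΣwz − ΣwΣz = 12945 − 13230 = -285
nΣw² − (Σw)² = 11735 − 11025 = 710; nΣz² − (Σz)² = 16190 − 15876 = 314
r = -285 / √(710 × 314) = -285 / 472.1652 ≈ -0.604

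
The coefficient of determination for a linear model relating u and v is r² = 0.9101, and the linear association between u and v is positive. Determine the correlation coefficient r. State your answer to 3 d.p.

|r| = √0.9101 = 0.954
The association is positive, so r = 0.954.

0.954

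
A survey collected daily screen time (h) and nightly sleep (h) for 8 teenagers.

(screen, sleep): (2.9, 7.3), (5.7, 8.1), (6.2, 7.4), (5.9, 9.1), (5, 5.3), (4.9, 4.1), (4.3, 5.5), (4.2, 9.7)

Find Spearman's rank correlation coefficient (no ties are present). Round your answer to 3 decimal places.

0.143

Rank screen: 1, 6, 8, 7, 5, 4, 3, 2
Rank sleep: 4, 6, 5, 7, 2, 1, 3, 8
d = rank(screen) − rank(sleep): -3, 0, 3, 0, 3, 3, 0, -6; Σd² = 72
ρ = 1 − 6Σd² / [n(n²−1)] = 1 − 6×72 / (8×63) = 1 − 432/504 ≈ 0.143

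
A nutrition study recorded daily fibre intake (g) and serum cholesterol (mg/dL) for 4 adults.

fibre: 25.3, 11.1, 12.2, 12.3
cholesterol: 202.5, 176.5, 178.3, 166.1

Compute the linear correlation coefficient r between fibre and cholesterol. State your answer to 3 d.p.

n = 4, Σx = 60.9, Σy = 723.4, Σx² = 1063.43, Σy² = 131538.6, Σxy = 11300.69
nΣxy − ΣxΣy = 45202.76 − 44055.06 = 1147.7
nΣx² − (Σx)² = 4253.72 − 3708.81 = 544.91; nΣy² − (Σy)² = 526154.4 − 523307.56 = 2846.84
r = 1147.7 / √(544.91 × 2846.84) = 1147.7 / 1245.5005 ≈ 0.921

0.921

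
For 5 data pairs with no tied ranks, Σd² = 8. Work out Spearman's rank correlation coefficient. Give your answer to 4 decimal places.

ρ = 1 − 6Σd² / [n(n²−1)] = 1 − 6×8 / (5×24)
  = 1 − 48/120 = 1 − 0.40000 ≈ 0.6000

0.6000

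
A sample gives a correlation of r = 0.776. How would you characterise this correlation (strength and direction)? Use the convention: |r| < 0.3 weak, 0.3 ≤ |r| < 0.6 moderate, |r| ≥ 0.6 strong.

r = 0.776 > 0 so the relationship is positive.
|r| = 0.776, which falls in the strong range.

strong positive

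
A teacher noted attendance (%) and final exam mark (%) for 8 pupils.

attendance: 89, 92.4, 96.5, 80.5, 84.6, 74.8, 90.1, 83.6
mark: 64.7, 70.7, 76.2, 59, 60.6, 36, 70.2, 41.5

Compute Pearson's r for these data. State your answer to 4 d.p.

0.8826

n = 8, Σx = 691.5, Σy = 478.9, Σx² = 60110.43, Σy² = 30090.67, Σxy = 42007.76
nΣxy − ΣxΣy = 336062.08 − 331159.35 = 4902.73
nΣx² − (Σx)² = 480883.44 − 478172.25 = 2711.19; nΣy² − (Σy)² = 240725.36 − 229345.21 = 11380.15
r = 4902.73 / √(2711.19 × 11380.15) = 4902.73 / 5554.6151 ≈ 0.8826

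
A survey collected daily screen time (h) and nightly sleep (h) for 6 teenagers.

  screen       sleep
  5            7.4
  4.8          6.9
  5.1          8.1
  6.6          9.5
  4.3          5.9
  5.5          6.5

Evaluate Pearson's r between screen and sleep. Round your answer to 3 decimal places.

n = 6, Σx = 31.3, Σy = 44.3, Σx² = 166.35, Σy² = 335.29, Σxy = 235.25
nΣxy − ΣxΣy = 1411.5 − 1386.59 = 24.91
nΣx² − (Σx)² = 998.1 − 979.69 = 18.41; nΣy² − (Σy)² = 2011.74 − 1962.49 = 49.25
r = 24.91 / √(18.41 × 49.25) = 24.91 / 30.1113 ≈ 0.827

0.827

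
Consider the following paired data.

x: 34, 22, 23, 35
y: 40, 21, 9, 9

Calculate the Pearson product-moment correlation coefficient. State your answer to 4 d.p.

0.3030

n = 4, Σx = 114, Σy = 79, Σx² = 3394, Σy² = 2203, Σxy = 2344
nΣxy − ΣxΣy = 9376 − 9006 = 370
nΣx² − (Σx)² = 13576 − 12996 = 580; nΣy² − (Σy)² = 8812 − 6241 = 2571
r = 370 / √(580 × 2571) = 370 / 1221.1388 ≈ 0.3030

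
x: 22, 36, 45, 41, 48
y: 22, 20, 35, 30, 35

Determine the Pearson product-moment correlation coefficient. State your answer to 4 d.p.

0.8153

n = 5, Σx = 192, Σy = 142, Σx² = 7790, Σy² = 4234, Σxy = 5689
nΣxy − ΣxΣy = 28445 − 27264 = 1181
nΣx² − (Σx)² = 38950 − 36864 = 2086; nΣy² − (Σy)² = 21170 − 20164 = 1006
r = 1181 / √(2086 × 1006) = 1181 / 1448.6256 ≈ 0.8153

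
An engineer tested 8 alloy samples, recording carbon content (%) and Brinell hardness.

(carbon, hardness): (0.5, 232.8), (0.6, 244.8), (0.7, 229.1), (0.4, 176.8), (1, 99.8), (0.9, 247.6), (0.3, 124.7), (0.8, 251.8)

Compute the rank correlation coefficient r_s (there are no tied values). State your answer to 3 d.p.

Rank carbon: 3, 4, 5, 2, 8, 7, 1, 6
Rank hardness: 5, 6, 4, 3, 1, 7, 2, 8
d = rank(carbon) − rank(hardness): -2, -2, 1, -1, 7, 0, -1, -2; Σd² = 64
ρ = 1 − 6Σd² / [n(n²−1)] = 1 − 6×64 / (8×63) = 1 − 384/504 ≈ 0.238

0.238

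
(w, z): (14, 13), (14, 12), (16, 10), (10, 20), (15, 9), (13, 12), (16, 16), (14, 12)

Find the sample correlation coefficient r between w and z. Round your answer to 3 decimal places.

n = 8, Σw = 112, Σz = 104, Σw² = 1594, Σz² = 1438, Σwz = 1425
nΣwz − ΣwΣz = 11400 − 11648 = -248
nΣw² − (Σw)² = 12752 − 12544 = 208; nΣz² − (Σz)² = 11504 − 10816 = 688
r = -248 / √(208 × 688) = -248 / 378.2909 ≈ -0.656

-0.656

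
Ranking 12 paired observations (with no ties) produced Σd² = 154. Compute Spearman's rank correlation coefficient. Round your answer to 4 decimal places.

0.4615

ρ = 1 − 6Σd² / [n(n²−1)] = 1 − 6×154 / (12×143)
  = 1 − 924/1716 = 1 − 0.53846 ≈ 0.4615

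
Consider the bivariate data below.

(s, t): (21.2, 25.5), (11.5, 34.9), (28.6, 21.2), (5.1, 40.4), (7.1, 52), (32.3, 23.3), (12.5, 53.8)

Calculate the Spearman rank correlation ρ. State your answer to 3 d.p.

-0.714

Rank s: 5, 3, 6, 1, 2, 7, 4
Rank t: 3, 4, 1, 5, 6, 2, 7
d = rank(s) − rank(t): 2, -1, 5, -4, -4, 5, -3; Σd² = 96
ρ = 1 − 6Σd² / [n(n²−1)] = 1 − 6×96 / (7×48) = 1 − 576/336 ≈ -0.714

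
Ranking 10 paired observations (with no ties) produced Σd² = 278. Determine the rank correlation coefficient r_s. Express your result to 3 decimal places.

-0.685

ρ = 1 − 6Σd² / [n(n²−1)] = 1 − 6×278 / (10×99)
  = 1 − 1668/990 = 1 − 1.6848 ≈ -0.685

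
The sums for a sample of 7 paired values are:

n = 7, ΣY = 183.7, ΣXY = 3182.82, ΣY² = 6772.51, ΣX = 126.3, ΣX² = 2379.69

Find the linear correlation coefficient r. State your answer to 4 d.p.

-0.2967

r = (nΣXY − ΣXΣY) / √[(nΣX² − (ΣX)²)(nΣY² − (ΣY)²)]
Numerator: 7×3182.82 − 126.3×183.7 = -921.57
Denominator: √[(16657.83 − 15951.69)(47407.57 − 33745.69)] = √[706.14 × 13661.88] = 3105.9942
r = -921.57 / 3105.9942 ≈ -0.2967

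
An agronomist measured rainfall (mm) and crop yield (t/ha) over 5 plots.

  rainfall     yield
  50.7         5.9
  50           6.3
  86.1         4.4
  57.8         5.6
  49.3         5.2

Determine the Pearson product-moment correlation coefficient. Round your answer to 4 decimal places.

n = 5, Σx = 293.9, Σy = 27.4, Σx² = 18255.03, Σy² = 152.26, Σxy = 1573.01
nΣxy − ΣxΣy = 7865.05 − 8052.86 = -187.81
nΣx² − (Σx)² = 91275.15 − 86377.21 = 4897.94; nΣy² − (Σy)² = 761.3 − 750.76 = 10.54
r = -187.81 / √(4897.94 × 10.54) = -187.81 / 227.2098 ≈ -0.8266

-0.8266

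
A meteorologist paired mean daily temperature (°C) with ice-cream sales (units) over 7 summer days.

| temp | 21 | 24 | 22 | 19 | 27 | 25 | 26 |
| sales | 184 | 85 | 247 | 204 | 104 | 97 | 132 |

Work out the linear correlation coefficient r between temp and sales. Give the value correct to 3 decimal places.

n = 7, Σx = 164, Σy = 1053, Σx² = 3892, Σy² = 181355, Σxy = 23879
nΣxy − ΣxΣy = 167153 − 172692 = -5539
nΣx² − (Σx)² = 27244 − 26896 = 348; nΣy² − (Σy)² = 1269485 − 1108809 = 160676
r = -5539 / √(348 × 160676) = -5539 / 7477.6499 ≈ -0.741

-0.741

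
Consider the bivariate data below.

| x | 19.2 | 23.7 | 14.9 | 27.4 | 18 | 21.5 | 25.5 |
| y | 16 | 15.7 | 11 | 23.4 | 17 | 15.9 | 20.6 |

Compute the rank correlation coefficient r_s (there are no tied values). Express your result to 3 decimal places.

Rank x: 3, 5, 1, 7, 2, 4, 6
Rank y: 4, 2, 1, 7, 5, 3, 6
d = rank(x) − rank(y): -1, 3, 0, 0, -3, 1, 0; Σd² = 20
ρ = 1 − 6Σd² / [n(n²−1)] = 1 − 6×20 / (7×48) = 1 − 120/336 ≈ 0.643

0.643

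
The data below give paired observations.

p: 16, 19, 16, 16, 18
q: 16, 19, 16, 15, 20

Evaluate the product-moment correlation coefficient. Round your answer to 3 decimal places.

0.897

n = 5, Σp = 85, Σq = 86, Σp² = 1453, Σq² = 1498, Σpq = 1473
nΣpq − ΣpΣq = 7365 − 7310 = 55
nΣp² − (Σp)² = 7265 − 7225 = 40; nΣq² − (Σq)² = 7490 − 7396 = 94
r = 55 / √(40 × 94) = 55 / 61.3188 ≈ 0.897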